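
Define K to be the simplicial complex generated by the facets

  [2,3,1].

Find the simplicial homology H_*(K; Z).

H_0 ≅ Z,  H_1 = 0,  H_2 = 0.

Order the vertices as 1 < 2 < 3. Listing each simplex with vertices in this order, K has dimension 2 with simplices:

  0-simplices (3): [1], [2], [3]
  1-simplices (3): [1,2], [1,3], [2,3]
  2-simplices (1): [1,2,3]

Hence C_0 ≅ Z^3, C_1 ≅ Z^3, C_2 ≅ Z^1.

Boundary ∂_1: C_1 → C_0 maps an edge to its endpoints' difference, ∂[p,q] = q − p. For instance
  ∂[1,3] = [3] − [1].
This gives a 3×3 integer matrix of rank 2; reducing to Smith normal form yields diagonal entries (1,1).

Boundary ∂_2: C_2 → C_1 maps a triangle to the signed sum of its edges. For instance
  ∂[1,2,3] = [2,3] − [1,3] + [1,2].
As a 3×1 matrix over Z this has rank 1, with invariant factors (1).

Now H_k = ker ∂_k / im ∂_{k+1}, so:

  H_0: rank C_0 − rank ∂_1 = 3 − 2 = 1, and the invariant factors of ∂_1 are all 1, so H_0 = Z.
  H_1: rank ker ∂_1 − rank ∂_2 = (3 − 2) − 1 = 0, and the invariant factors of ∂_2 are all 1, so H_1 = 0.
  H_2: rank ker ∂_2 − rank ∂_3 = (1 − 1) − 0 = 0, and there is no ∂_3, so H_2 = 0.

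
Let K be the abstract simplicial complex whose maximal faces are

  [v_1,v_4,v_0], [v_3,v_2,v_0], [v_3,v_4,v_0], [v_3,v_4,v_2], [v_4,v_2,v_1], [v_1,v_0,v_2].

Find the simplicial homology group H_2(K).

Fix the vertex order v_0 < v_1 < v_2 < v_3 < v_4 and write every simplex with vertices in increasing order. Then dim K = 2 and the simplices of K are:

  0-simplices (5): [v_0], [v_1], [v_2], [v_3], [v_4]
  1-simplices (9): [v_0,v_1], [v_0,v_2], [v_0,v_3], [v_0,v_4], [v_1,v_2], [v_1,v_4], [v_2,v_3], [v_2,v_4], [v_3,v_4]
  2-simplices (6): [v_0,v_1,v_2], [v_0,v_1,v_4], [v_0,v_2,v_3], [v_0,v_3,v_4], [v_1,v_2,v_4], [v_2,v_3,v_4]

giving chain groups C_0 ≅ Z^5, C_1 ≅ Z^9, C_2 ≅ Z^6.

∂_1: C_1 → C_0 is given by ∂[p,q] = [q] − [p]. For instance
  ∂[v_2,v_3] = [v_3] − [v_2].
As a 5×9 matrix over Z this has rank 4, with invariant factors (1,1,1,1).

The boundary map ∂_2: C_2 → C_1 acts by ∂[p,q,r] = [q,r] − [p,r] + [p,q]. For instance
  ∂[v_0,v_1,v_2] = [v_1,v_2] − [v_0,v_2] + [v_0,v_1],
  ∂[v_0,v_1,v_4] = [v_1,v_4] − [v_0,v_4] + [v_0,v_1].
This gives a 9×6 integer matrix of rank 5; reducing to Smith normal form yields diagonal entries (1,1,1,1,1).

From H_k ≅ ker(∂_k) / im(∂_{k+1}) we obtain:

  H_2: rank ker ∂_2 − rank ∂_3 = (6 − 5) − 0 = 1, and there is no ∂_3, so H_2 ≅ Z.

H_2 ≅ Z.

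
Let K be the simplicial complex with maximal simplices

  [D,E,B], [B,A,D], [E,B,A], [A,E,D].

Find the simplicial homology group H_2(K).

H_2 = Z.

We work with the vertex ordering A < B < D < E. The simplices of K, each written with vertices in increasing order, are:

  0-simplices (4): A, B, D, E
  1-simplices (6): AB, AD, AE, BD, BE, DE
  2-simplices (4): ABD, ABE, ADE, BDE

giving chain groups C_0 ≅ Z^4, C_1 ≅ Z^6, C_2 ≅ Z^4.

∂_1: C_1 → C_0 sends each edge [p,q] (with p < q) to q − p. For instance
  ∂BD = D − B.
The 4×6 boundary matrix has rank 3 and Smith normal form diag(1,1,1).

Boundary ∂_2: C_2 → C_1 sends each 2-simplex [p,q,r] to [q,r] − [p,r] + [p,q]. For instance
  ∂ABD = BD − AD + AB,
  ∂ADE = DE − AE + AD.
The 6×4 boundary matrix has rank 3 and Smith normal form diag(1,1,1).

Now H_k = ker ∂_k / im ∂_{k+1}, so:

  H_2: rank ker ∂_2 − rank ∂_3 = (4 − 3) − 0 = 1, and there is no ∂_3, so H_2 = Z.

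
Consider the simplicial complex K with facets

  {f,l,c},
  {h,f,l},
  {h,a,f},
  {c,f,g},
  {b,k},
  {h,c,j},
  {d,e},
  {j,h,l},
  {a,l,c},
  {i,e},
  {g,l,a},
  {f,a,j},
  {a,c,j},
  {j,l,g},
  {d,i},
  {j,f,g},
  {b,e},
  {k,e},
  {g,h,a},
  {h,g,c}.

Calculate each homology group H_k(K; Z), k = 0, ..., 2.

H_0 = Z^2,  H_1 = Z^4,  H_2 = Z.

We work with the vertex ordering a < b < c < d < e < f < g < h < i < j < k < l. The simplices of K, each written with vertices in increasing order, are:

  0-simplices (12): a, b, c, d, e, f, g, h, i, j, k, l
  1-simplices (27): ac, af, ag, ah, aj, al, be, bk, cf, cg, ch, cj, cl, de, di, ei, ek, fg, fh, fj, fl, gh, gj, gl, hj, hl, jl
  2-simplices (14): acj, acl, afh, afj, agh, agl, cfg, cfl, cgh, chj, fgj, fhl, gjl, hjl

giving chain groups C_0 ≅ Z^12, C_1 ≅ Z^27, C_2 ≅ Z^14.

Boundary ∂_1: C_1 → C_0 maps an edge to its endpoints' difference, ∂[p,q] = q − p. For instance
  ∂di = i − d.
This gives a 12×27 integer matrix of rank 10; reducing to Smith normal form yields diagonal entries (1,1,1,1,1,1,1,1,1,1).

The boundary map ∂_2: C_2 → C_1 acts by ∂[p,q,r] = [q,r] − [p,r] + [p,q]. For instance
  ∂agl = gl − al + ag,
  ∂afh = fh − ah + af.
As a 27×14 matrix over Z this has rank 13, with invariant factors (1,1,1,1,1,1,1,1,1,1,1,1,1).

Computing H_k = (kernel of ∂_k) / (image of ∂_{k+1}):

  H_0: rank C_0 − rank ∂_1 = 12 − 10 = 2, and the invariant factors of ∂_1 are all 1, so H_0 = Z^2.
  H_1: rank ker ∂_1 − rank ∂_2 = (27 − 10) − 13 = 4, and the invariant factors of ∂_2 are all 1, so H_1 = Z^4.
  H_2: rank ker ∂_2 − rank ∂_3 = (14 − 13) − 0 = 1, and there is no ∂_3, so H_2 = Z.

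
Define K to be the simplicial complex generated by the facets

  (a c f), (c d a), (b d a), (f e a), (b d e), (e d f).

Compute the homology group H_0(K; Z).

K has 6 vertices, 12 edges, 6 triangles.
rank ∂_0 = 0, rank ∂_1 = 5 ⇒ b_0 = 6 − 0 − 5 = 1; all invariant factors of ∂_1 are 1 so no torsion. So H_0 = Z.

H_0 ≅ Z.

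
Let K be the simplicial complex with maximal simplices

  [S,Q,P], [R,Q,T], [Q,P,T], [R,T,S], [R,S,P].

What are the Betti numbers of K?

b_0 = 1, b_1 = 1, b_2 = 0.

We work with the vertex ordering P < Q < R < S < T. The simplices of K, each written with vertices in increasing order, are:

  0-simplices (5): P, Q, R, S, T
  1-simplices (10): PQ, PR, PS, PT, QR, QS, QT, RS, RT, ST
  2-simplices (5): PQS, PQT, PRS, QRT, RST

Hence C_0 ≅ Z^5, C_1 ≅ Z^10, C_2 ≅ Z^5.

∂_1: C_1 → C_0 maps an edge to its endpoints' difference, ∂[p,q] = q − p. For instance
  ∂PR = R − P.
This gives a 5×10 integer matrix of rank 4; reducing to Smith normal form yields diagonal entries (1,1,1,1).

∂_2: C_2 → C_1 sends each 2-simplex [p,q,r] to [q,r] − [p,r] + [p,q]. For instance
  ∂RST = ST − RT + RS,
  ∂QRT = RT − QT + QR.
The resulting 10×5 matrix has rank 5, and its Smith normal form has invariant factors (1,1,1,1,1).

From H_k ≅ ker(∂_k) / im(∂_{k+1}) we obtain:

  H_0: rank C_0 − rank ∂_1 = 5 − 4 = 1, and the invariant factors of ∂_1 are all 1, so H_0 = Z.
  H_1: rank ker ∂_1 − rank ∂_2 = (10 − 4) − 5 = 1, and the invariant factors of ∂_2 are all 1, so H_1 = Z.
  H_2: rank ker ∂_2 − rank ∂_3 = (5 − 5) − 0 = 0, and there is no ∂_3, so H_2 = 0.

Hence the Betti numbers are b_0 = 1, b_1 = 1, b_2 = 0.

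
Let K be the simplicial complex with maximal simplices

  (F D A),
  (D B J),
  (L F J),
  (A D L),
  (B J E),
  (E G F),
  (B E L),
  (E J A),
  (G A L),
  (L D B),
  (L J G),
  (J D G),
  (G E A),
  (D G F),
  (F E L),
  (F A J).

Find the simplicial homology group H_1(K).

H_1 = Z^2.

We work with the vertex ordering A < B < D < E < F < G < J < L. The simplices of K, each written with vertices in increasing order, are:

  0-simplices (8): A, B, D, E, F, G, J, L
  1-simplices (24): AD, AE, AF, AG, AJ, AL, BD, BE, BJ, BL, DF, DG, DJ, DL, EF, EG, EJ, EL, FG, FJ, FL, GJ, GL, JL
  2-simplices (16): ADF, ADL, AEG, AEJ, AFJ, AGL, BDJ, BDL, BEJ, BEL, DFG, DGJ, EFG, EFL, FJL, GJL

so the chain groups are C_0 ≅ Z^8, C_1 ≅ Z^24, C_2 ≅ Z^16.

The boundary map ∂_1: C_1 → C_0 sends each edge [p,q] (with p < q) to q − p.
As a 8×24 matrix over Z this has rank 7, with invariant factors (1,1,1,1,1,1,1).

∂_2: C_2 → C_1 acts by ∂[p,q,r] = [q,r] − [p,r] + [p,q]. For instance
  ∂DGJ = GJ − DJ + DG,
  ∂EFL = FL − EL + EF.
This gives a 24×16 integer matrix of rank 15; reducing to Smith normal form yields diagonal entries (1,1,1,1,1,1,1,1,1,1,1,1,1,1,1).

Reading off H_k = ker ∂_k / im ∂_{k+1}:

  H_1: rank ker ∂_1 − rank ∂_2 = (24 − 7) − 15 = 2, and the invariant factors of ∂_2 are all 1, so H_1 ≅ Z^2.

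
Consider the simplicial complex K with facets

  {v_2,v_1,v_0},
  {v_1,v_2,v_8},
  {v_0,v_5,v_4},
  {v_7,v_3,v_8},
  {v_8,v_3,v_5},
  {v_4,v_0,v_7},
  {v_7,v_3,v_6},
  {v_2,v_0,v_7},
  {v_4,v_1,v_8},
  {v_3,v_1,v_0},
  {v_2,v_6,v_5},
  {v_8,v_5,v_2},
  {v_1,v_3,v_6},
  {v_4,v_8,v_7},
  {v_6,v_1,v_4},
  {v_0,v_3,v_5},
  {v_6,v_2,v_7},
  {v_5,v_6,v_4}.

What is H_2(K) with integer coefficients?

H_2 ≅ Z.

Order the vertices as v_0 < v_1 < v_2 < v_3 < v_4 < v_5 < v_6 < v_7 < v_8. Listing each simplex with vertices in this order, K has dimension 2 with simplices:

  0-simplices (9): [v_0], [v_1], [v_2], [v_3], [v_4], [v_5], [v_6], [v_7], [v_8]
  1-simplices (27): (27 of them)
  2-simplices (18): (18 of them)

giving chain groups C_0 ≅ Z^9, C_1 ≅ Z^27, C_2 ≅ Z^18.

Boundary ∂_1: C_1 → C_0 maps an edge to its endpoints' difference, ∂[p,q] = q − p.
The resulting 9×27 matrix has rank 8, and its Smith normal form has invariant factors (1,1,1,1,1,1,1,1).

Boundary ∂_2: C_2 → C_1 acts by ∂[p,q,r] = [q,r] − [p,r] + [p,q]. For instance
  ∂[v_1,v_3,v_6] = [v_3,v_6] − [v_1,v_6] + [v_1,v_3],
  ∂[v_1,v_4,v_6] = [v_4,v_6] − [v_1,v_6] + [v_1,v_4].
This gives a 27×18 integer matrix of rank 17; reducing to Smith normal form yields diagonal entries (1,1,1,1,1,1,1,1,1,1,1,1,1,1,1,1,1).

Now H_k = ker ∂_k / im ∂_{k+1}, so:

  H_2: rank ker ∂_2 − rank ∂_3 = (18 − 17) − 0 = 1, and there is no ∂_3, so H_2 ≅ Z.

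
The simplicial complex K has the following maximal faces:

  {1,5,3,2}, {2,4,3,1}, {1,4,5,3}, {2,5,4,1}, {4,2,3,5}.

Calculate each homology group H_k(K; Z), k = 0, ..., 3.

Fix the vertex order 1 < 2 < 3 < 4 < 5 and write every simplex with vertices in increasing order. Then dim K = 3 and the simplices of K are:

  0-simplices (5): [1], [2], [3], [4], [5]
  1-simplices (10): [1,2], [1,3], [1,4], [1,5], [2,3], [2,4], [2,5], [3,4], [3,5], [4,5]
  2-simplices (10): [1,2,3], [1,2,4], [1,2,5], [1,3,4], [1,3,5], [1,4,5], [2,3,4], [2,3,5], [2,4,5], [3,4,5]
  3-simplices (5): [1,2,3,4], [1,2,3,5], [1,2,4,5], [1,3,4,5], [2,3,4,5]

Hence C_0 ≅ Z^5, C_1 ≅ Z^10, C_2 ≅ Z^10, C_3 ≅ Z^5.

∂_1: C_1 → C_0 maps an edge to its endpoints' difference, ∂[p,q] = q − p. For instance
  ∂[1,4] = [4] − [1].
The 5×10 boundary matrix has rank 4 and Smith normal form diag(1,1,1,1).

The boundary map ∂_2: C_2 → C_1 maps a triangle to the signed sum of its edges. For instance
  ∂[3,4,5] = [4,5] − [3,5] + [3,4],
  ∂[1,4,5] = [4,5] − [1,5] + [1,4].
This gives a 10×10 integer matrix of rank 6; reducing to Smith normal form yields diagonal entries (1,1,1,1,1,1).

Boundary ∂_3: C_3 → C_2 sends each 3-simplex σ to the alternating sum Σ_i (−1)^i (σ with its i-th vertex removed). For instance
  ∂[1,2,3,4] = [2,3,4] − [1,3,4] + [1,2,4] − [1,2,3],
  ∂[2,3,4,5] = [3,4,5] − [2,4,5] + [2,3,5] − [2,3,4].
This gives a 10×5 integer matrix of rank 4; reducing to Smith normal form yields diagonal entries (1,1,1,1).

Computing H_k = (kernel of ∂_k) / (image of ∂_{k+1}):

  H_0: rank C_0 − rank ∂_1 = 5 − 4 = 1, and the invariant factors of ∂_1 are all 1, so H_0 ≅ Z.
  H_1: rank ker ∂_1 − rank ∂_2 = (10 − 4) − 6 = 0, and the invariant factors of ∂_2 are all 1, so H_1 ≅ 0.
  H_2: rank ker ∂_2 − rank ∂_3 = (10 − 6) − 4 = 0, and the invariant factors of ∂_3 are all 1, so H_2 ≅ 0.
  H_3: rank ker ∂_3 − rank ∂_4 = (5 − 4) − 0 = 1, and there is no ∂_4, so H_3 ≅ Z.

As a check, the Euler characteristic is 5 − 10 + 10 − 5 = 0, which agrees with 1 − 0 + 0 − 1 = 0.

H_0 ≅ Z,  H_1 = 0,  H_2 = 0,  H_3 ≅ Z.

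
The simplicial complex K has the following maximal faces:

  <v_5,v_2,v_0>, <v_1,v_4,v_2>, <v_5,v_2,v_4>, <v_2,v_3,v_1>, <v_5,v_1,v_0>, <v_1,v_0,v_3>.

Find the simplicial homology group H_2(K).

H_2 = 0.

Take the total order v_0 < v_1 < v_2 < v_3 < v_4 < v_5 on the vertex set. Then K (dimension 2) consists of the simplices:

  0-simplices (6): [v_0], [v_1], [v_2], [v_3], [v_4], [v_5]
  1-simplices (12): [v_0,v_1], [v_0,v_2], [v_0,v_3], [v_0,v_5], [v_1,v_2], [v_1,v_3], [v_1,v_4], [v_1,v_5], [v_2,v_3], [v_2,v_4], [v_2,v_5], [v_4,v_5]
  2-simplices (6): [v_0,v_1,v_3], [v_0,v_1,v_5], [v_0,v_2,v_5], [v_1,v_2,v_3], [v_1,v_2,v_4], [v_2,v_4,v_5]

Hence C_0 ≅ Z^6, C_1 ≅ Z^12, C_2 ≅ Z^6.

Boundary ∂_1: C_1 → C_0 maps an edge to its endpoints' difference, ∂[p,q] = q − p. For instance
  ∂[v_4,v_5] = [v_5] − [v_4].
The 6×12 boundary matrix has rank 5 and Smith normal form diag(1,1,1,1,1).

The boundary map ∂_2: C_2 → C_1 acts by ∂[p,q,r] = [q,r] − [p,r] + [p,q]. For instance
  ∂[v_1,v_2,v_4] = [v_2,v_4] − [v_1,v_4] + [v_1,v_2],
  ∂[v_0,v_2,v_5] = [v_2,v_5] − [v_0,v_5] + [v_0,v_2].
This gives a 12×6 integer matrix of rank 6; reducing to Smith normal form yields diagonal entries (1,1,1,1,1,1).

Computing H_k = (kernel of ∂_k) / (image of ∂_{k+1}):

  H_2: rank ker ∂_2 − rank ∂_3 = (6 − 6) − 0 = 0, and there is no ∂_3, so H_2 = 0.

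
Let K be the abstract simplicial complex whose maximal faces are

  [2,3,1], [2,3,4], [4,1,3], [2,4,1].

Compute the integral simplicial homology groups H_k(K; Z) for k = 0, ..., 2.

H_0 ≅ Z,  H_1 = 0,  H_2 ≅ Z.

Order the vertices as 1 < 2 < 3 < 4. Listing each simplex with vertices in this order, K has dimension 2 with simplices:

  0-simplices (4): [1], [2], [3], [4]
  1-simplices (6): [1,2], [1,3], [1,4], [2,3], [2,4], [3,4]
  2-simplices (4): [1,2,3], [1,2,4], [1,3,4], [2,3,4]

Hence C_0 ≅ Z^4, C_1 ≅ Z^6, C_2 ≅ Z^4.

Boundary ∂_1: C_1 → C_0 sends each edge [p,q] (with p < q) to q − p.
The resulting 4×6 matrix has rank 3, and its Smith normal form has invariant factors (1,1,1).

∂_2: C_2 → C_1 sends each 2-simplex [p,q,r] to [q,r] − [p,r] + [p,q]. For instance
  ∂[1,2,4] = [2,4] − [1,4] + [1,2],
  ∂[2,3,4] = [3,4] − [2,4] + [2,3].
As a 6×4 matrix over Z this has rank 3, with invariant factors (1,1,1).

Now H_k = ker ∂_k / im ∂_{k+1}, so:

  H_0: rank C_0 − rank ∂_1 = 4 − 3 = 1, and the invariant factors of ∂_1 are all 1, so H_0 = Z.
  H_1: rank ker ∂_1 − rank ∂_2 = (6 − 3) − 3 = 0, and the invariant factors of ∂_2 are all 1, so H_1 = 0.
  H_2: rank ker ∂_2 − rank ∂_3 = (4 − 3) − 0 = 1, and there is no ∂_3, so H_2 = Z.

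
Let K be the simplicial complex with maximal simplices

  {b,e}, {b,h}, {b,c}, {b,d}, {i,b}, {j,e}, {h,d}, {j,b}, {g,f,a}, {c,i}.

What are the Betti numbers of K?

Take the total order a < b < c < d < e < f < g < h < i < j on the vertex set. Then K (dimension 2) consists of the simplices:

  0-simplices (10): a, b, c, d, e, f, g, h, i, j
  1-simplices (12): af, ag, bc, bd, be, bh, bi, bj, ci, dh, ej, fg
  2-simplices (1): afg

giving chain groups C_0 ≅ Z^10, C_1 ≅ Z^12, C_2 ≅ Z^1.

The boundary map ∂_1: C_1 → C_0 is given by ∂[p,q] = [q] − [p]. For instance
  ∂ej = j − e.
As a 10×12 matrix over Z this has rank 8, with invariant factors (1,1,1,1,1,1,1,1).

The boundary map ∂_2: C_2 → C_1 acts by ∂[p,q,r] = [q,r] − [p,r] + [p,q]. For instance
  ∂afg = fg − ag + af.
The resulting 12×1 matrix has rank 1, and its Smith normal form has invariant factors (1).

Now H_k = ker ∂_k / im ∂_{k+1}, so:

  H_0: rank C_0 − rank ∂_1 = 10 − 8 = 2, and the invariant factors of ∂_1 are all 1, so H_0 ≅ Z^2.
  H_1: rank ker ∂_1 − rank ∂_2 = (12 − 8) − 1 = 3, and the invariant factors of ∂_2 are all 1, so H_1 ≅ Z^3.
  H_2: rank ker ∂_2 − rank ∂_3 = (1 − 1) − 0 = 0, and there is no ∂_3, so H_2 ≅ 0.

Hence the Betti numbers are b_0 = 2, b_1 = 3, b_2 = 0.

b_0 = 2, b_1 = 3, b_2 = 0.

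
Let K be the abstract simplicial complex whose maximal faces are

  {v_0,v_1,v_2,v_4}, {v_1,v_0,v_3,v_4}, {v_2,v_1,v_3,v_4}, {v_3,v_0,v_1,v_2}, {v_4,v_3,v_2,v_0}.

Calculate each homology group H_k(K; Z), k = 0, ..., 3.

H_0 ≅ Z,  H_1 = 0,  H_2 = 0,  H_3 ≅ Z.

Take the total order v_0 < v_1 < v_2 < v_3 < v_4 on the vertex set. Then K (dimension 3) consists of the simplices:

  0-simplices (5): [v_0], [v_1], [v_2], [v_3], [v_4]
  1-simplices (10): [v_0,v_1], [v_0,v_2], [v_0,v_3], [v_0,v_4], [v_1,v_2], [v_1,v_3], [v_1,v_4], [v_2,v_3], [v_2,v_4], [v_3,v_4]
  2-simplices (10): [v_0,v_1,v_2], [v_0,v_1,v_3], [v_0,v_1,v_4], [v_0,v_2,v_3], [v_0,v_2,v_4], [v_0,v_3,v_4], [v_1,v_2,v_3], [v_1,v_2,v_4], [v_1,v_3,v_4], [v_2,v_3,v_4]
  3-simplices (5): [v_0,v_1,v_2,v_3], [v_0,v_1,v_2,v_4], [v_0,v_1,v_3,v_4], [v_0,v_2,v_3,v_4], [v_1,v_2,v_3,v_4]

Hence C_0 ≅ Z^5, C_1 ≅ Z^10, C_2 ≅ Z^10, C_3 ≅ Z^5.

Boundary ∂_1: C_1 → C_0 is given by ∂[p,q] = [q] − [p]. For instance
  ∂[v_0,v_4] = [v_4] − [v_0].
The resulting 5×10 matrix has rank 4, and its Smith normal form has invariant factors (1,1,1,1).

∂_2: C_2 → C_1 maps a triangle to the signed sum of its edges. For instance
  ∂[v_0,v_1,v_2] = [v_1,v_2] − [v_0,v_2] + [v_0,v_1],
  ∂[v_1,v_2,v_3] = [v_2,v_3] − [v_1,v_3] + [v_1,v_2].
The 10×10 boundary matrix has rank 6 and Smith normal form diag(1,1,1,1,1,1).

∂_3: C_3 → C_2 sends each 3-simplex σ to the alternating sum Σ_i (−1)^i (σ with its i-th vertex removed). For instance
  ∂[v_0,v_1,v_3,v_4] = [v_1,v_3,v_4] − [v_0,v_3,v_4] + [v_0,v_1,v_4] − [v_0,v_1,v_3],
  ∂[v_1,v_2,v_3,v_4] = [v_2,v_3,v_4] − [v_1,v_3,v_4] + [v_1,v_2,v_4] − [v_1,v_2,v_3].
The 10×5 boundary matrix has rank 4 and Smith normal form diag(1,1,1,1).

Reading off H_k = ker ∂_k / im ∂_{k+1}:

  H_0: rank C_0 − rank ∂_1 = 5 − 4 = 1, and the invariant factors of ∂_1 are all 1, so H_0 ≅ Z.
  H_1: rank ker ∂_1 − rank ∂_2 = (10 − 4) − 6 = 0, and the invariant factors of ∂_2 are all 1, so H_1 ≅ 0.
  H_2: rank ker ∂_2 − rank ∂_3 = (10 − 6) − 4 = 0, and the invariant factors of ∂_3 are all 1, so H_2 ≅ 0.
  H_3: rank ker ∂_3 − rank ∂_4 = (5 − 4) − 0 = 1, and there is no ∂_4, so H_3 ≅ Z.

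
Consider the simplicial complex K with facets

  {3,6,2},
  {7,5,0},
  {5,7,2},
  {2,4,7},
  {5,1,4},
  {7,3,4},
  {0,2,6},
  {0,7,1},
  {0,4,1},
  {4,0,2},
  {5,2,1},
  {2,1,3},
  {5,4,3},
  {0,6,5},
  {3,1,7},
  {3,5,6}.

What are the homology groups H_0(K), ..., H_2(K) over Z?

H_0 ≅ Z,  H_1 ≅ Z^2,  H_2 ≅ Z.

K has 8 vertices, 24 edges, 16 triangles.
rank ∂_0 = 0, rank ∂_1 = 7 ⇒ b_0 = 8 − 0 − 7 = 1; all invariant factors of ∂_1 are 1 so no torsion. So H_0 = Z.
rank ∂_1 = 7, rank ∂_2 = 15 ⇒ b_1 = 24 − 7 − 15 = 2; all invariant factors of ∂_2 are 1 so no torsion. So H_1 = Z^2.
rank ∂_2 = 15, rank ∂_3 = 0 ⇒ b_2 = 16 − 15 − 0 = 1. So H_2 = Z.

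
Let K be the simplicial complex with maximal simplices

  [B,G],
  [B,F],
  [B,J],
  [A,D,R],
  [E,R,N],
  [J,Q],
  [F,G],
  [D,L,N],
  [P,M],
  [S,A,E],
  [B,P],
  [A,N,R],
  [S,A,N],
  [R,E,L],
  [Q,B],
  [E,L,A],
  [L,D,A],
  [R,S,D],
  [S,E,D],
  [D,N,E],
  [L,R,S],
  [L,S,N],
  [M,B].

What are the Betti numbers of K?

b_0 = 2, b_1 = 5, b_2 = 1.

Take the total order A < B < D < E < F < G < J < L < M < N < P < Q < R < S on the vertex set. Then K (dimension 2) consists of the simplices:

  0-simplices (14): A, B, D, E, F, G, J, L, M, N, P, Q, R, S
  1-simplices (30): AD, AE, AL, AN, AR, AS, BF, BG, BJ, BM, BP, BQ, DE, DL, DN, DR, DS, EL, EN, ER, ES, FG, JQ, LN, LR, LS, MP, NR, NS, RS
  2-simplices (14): ADL, ADR, AEL, AES, ANR, ANS, DEN, DES, DLN, DRS, ELR, ENR, LNS, LRS

so the chain groups are C_0 ≅ Z^14, C_1 ≅ Z^30, C_2 ≅ Z^14.

Boundary ∂_1: C_1 → C_0 maps an edge to its endpoints' difference, ∂[p,q] = q − p. For instance
  ∂DR = R − D.
This gives a 14×30 integer matrix of rank 12; reducing to Smith normal form yields diagonal entries (1,1,1,1,1,1,1,1,1,1,1,1).

∂_2: C_2 → C_1 acts by ∂[p,q,r] = [q,r] − [p,r] + [p,q]. For instance
  ∂DRS = RS − DS + DR,
  ∂ADR = DR − AR + AD.
The resulting 30×14 matrix has rank 13, and its Smith normal form has invariant factors (1,1,1,1,1,1,1,1,1,1,1,1,1).

Now H_k = ker ∂_k / im ∂_{k+1}, so:

  H_0: rank C_0 − rank ∂_1 = 14 − 12 = 2, and the invariant factors of ∂_1 are all 1, so H_0 ≅ Z^2.
  H_1: rank ker ∂_1 − rank ∂_2 = (30 − 12) − 13 = 5, and the invariant factors of ∂_2 are all 1, so H_1 ≅ Z^5.
  H_2: rank ker ∂_2 − rank ∂_3 = (14 − 13) − 0 = 1, and there is no ∂_3, so H_2 ≅ Z.

As a check, the Euler characteristic is 14 − 30 + 14 = -2, which agrees with 2 − 5 + 1 = -2.

Hence the Betti numbers are b_0 = 2, b_1 = 5, b_2 = 1.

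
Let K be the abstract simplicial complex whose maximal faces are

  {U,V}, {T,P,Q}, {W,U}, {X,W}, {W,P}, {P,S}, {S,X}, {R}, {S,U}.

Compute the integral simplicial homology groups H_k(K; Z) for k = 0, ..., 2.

K has 9 vertices, 10 edges, 1 triangle.
rank ∂_0 = 0, rank ∂_1 = 7 ⇒ b_0 = 9 − 0 − 7 = 2; all invariant factors of ∂_1 are 1 so no torsion. So H_0 = Z^2.
rank ∂_1 = 7, rank ∂_2 = 1 ⇒ b_1 = 10 − 7 − 1 = 2; all invariant factors of ∂_2 are 1 so no torsion. So H_1 = Z^2.
rank ∂_2 = 1, rank ∂_3 = 0 ⇒ b_2 = 1 − 1 − 0 = 0. So H_2 = 0.

H_0 ≅ Z^2,  H_1 ≅ Z^2,  H_2 = 0.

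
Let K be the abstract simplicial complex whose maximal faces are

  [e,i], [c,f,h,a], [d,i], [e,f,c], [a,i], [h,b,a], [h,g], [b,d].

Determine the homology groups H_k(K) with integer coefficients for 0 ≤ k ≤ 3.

H_0 ≅ Z,  H_1 ≅ Z^2,  H_2 = 0,  H_3 = 0.

Order the vertices as a < b < c < d < e < f < g < h < i. Listing each simplex with vertices in this order, K has dimension 3 with simplices:

  0-simplices (9): a, b, c, d, e, f, g, h, i
  1-simplices (15): ab, ac, af, ah, ai, bd, bh, ce, cf, ch, di, ef, ei, fh, gh
  2-simplices (6): abh, acf, ach, afh, cef, cfh
  3-simplices (1): acfh

so the chain groups are C_0 ≅ Z^9, C_1 ≅ Z^15, C_2 ≅ Z^6, C_3 ≅ Z^1.

The boundary map ∂_1: C_1 → C_0 maps an edge to its endpoints' difference, ∂[p,q] = q − p. For instance
  ∂bh = h − b.
As a 9×15 matrix over Z this has rank 8, with invariant factors (1,1,1,1,1,1,1,1).

The boundary map ∂_2: C_2 → C_1 sends each 2-simplex [p,q,r] to [q,r] − [p,r] + [p,q]. For instance
  ∂afh = fh − ah + af,
  ∂ach = ch − ah + ac.
As a 15×6 matrix over Z this has rank 5, with invariant factors (1,1,1,1,1).

Boundary ∂_3: C_3 → C_2 sends each 3-simplex σ to the alternating sum Σ_i (−1)^i (σ with its i-th vertex removed). For instance
  ∂acfh = cfh − afh + ach − acf.
The resulting 6×1 matrix has rank 1, and its Smith normal form has invariant factors (1).

Computing H_k = (kernel of ∂_k) / (image of ∂_{k+1}):

  H_0: rank C_0 − rank ∂_1 = 9 − 8 = 1, and the invariant factors of ∂_1 are all 1, so H_0 ≅ Z.
  H_1: rank ker ∂_1 − rank ∂_2 = (15 − 8) − 5 = 2, and the invariant factors of ∂_2 are all 1, so H_1 ≅ Z^2.
  H_2: rank ker ∂_2 − rank ∂_3 = (6 − 5) − 1 = 0, and the invariant factors of ∂_3 are all 1, so H_2 ≅ 0.
  H_3: rank ker ∂_3 − rank ∂_4 = (1 − 1) − 0 = 0, and there is no ∂_4, so H_3 ≅ 0.

As a check, the Euler characteristic is 9 − 15 + 6 − 1 = -1, which agrees with 1 − 2 + 0 − 0 = -1.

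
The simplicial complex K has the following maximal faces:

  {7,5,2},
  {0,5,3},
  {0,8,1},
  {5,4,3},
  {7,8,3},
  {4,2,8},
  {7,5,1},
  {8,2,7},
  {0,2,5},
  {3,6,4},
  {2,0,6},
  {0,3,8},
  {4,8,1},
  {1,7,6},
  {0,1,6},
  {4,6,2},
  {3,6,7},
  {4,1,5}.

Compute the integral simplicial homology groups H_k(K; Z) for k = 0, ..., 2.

Take the total order 0 < 1 < 2 < 3 < 4 < 5 < 6 < 7 < 8 on the vertex set. Then K (dimension 2) consists of the simplices:

  0-simplices (9): [0], [1], [2], [3], [4], [5], [6], [7], [8]
  1-simplices (27): (27 of them)
  2-simplices (18): [0,1,6], [0,1,8], [0,2,5], [0,2,6], [0,3,5], [0,3,8], [1,4,5], [1,4,8], [1,5,7], [1,6,7], [2,4,6], [2,4,8], [2,5,7], [2,7,8], [3,4,5], [3,4,6], [3,6,7], [3,7,8]

so the chain groups are C_0 ≅ Z^9, C_1 ≅ Z^27, C_2 ≅ Z^18.

∂_1: C_1 → C_0 is given by ∂[p,q] = [q] − [p]. For instance
  ∂[3,6] = [6] − [3].
As a 9×27 matrix over Z this has rank 8, with invariant factors (1,1,1,1,1,1,1,1).

Boundary ∂_2: C_2 → C_1 sends each 2-simplex [p,q,r] to [q,r] − [p,r] + [p,q]. For instance
  ∂[3,4,6] = [4,6] − [3,6] + [3,4],
  ∂[2,7,8] = [7,8] − [2,8] + [2,7].
The 27×18 boundary matrix has rank 17 and Smith normal form diag(1,1,1,1,1,1,1,1,1,1,1,1,1,1,1,1,1).

Computing H_k = (kernel of ∂_k) / (image of ∂_{k+1}):

  H_0: rank C_0 − rank ∂_1 = 9 − 8 = 1, and the invariant factors of ∂_1 are all 1, so H_0 = Z.
  H_1: rank ker ∂_1 − rank ∂_2 = (27 − 8) − 17 = 2, and the invariant factors of ∂_2 are all 1, so H_1 = Z^2.
  H_2: rank ker ∂_2 − rank ∂_3 = (18 − 17) − 0 = 1, and there is no ∂_3, so H_2 = Z.

As a check, the Euler characteristic is 9 − 27 + 18 = 0, which agrees with 1 − 2 + 1 = 0.
(K is a triangulation of the torus T^2.)

H_0 = Z,  H_1 = Z^2,  H_2 = Z.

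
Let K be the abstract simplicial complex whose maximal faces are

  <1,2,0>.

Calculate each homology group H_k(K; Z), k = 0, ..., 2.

H_0 ≅ Z,  H_1 = 0,  H_2 = 0.

Take the total order 0 < 1 < 2 on the vertex set. Then K (dimension 2) consists of the simplices:

  0-simplices (3): [0], [1], [2]
  1-simplices (3): [0,1], [0,2], [1,2]
  2-simplices (1): [0,1,2]

Hence C_0 ≅ Z^3, C_1 ≅ Z^3, C_2 ≅ Z^1.

∂_1: C_1 → C_0 is given by ∂[p,q] = [q] − [p].
The resulting 3×3 matrix has rank 2, and its Smith normal form has invariant factors (1,1).

∂_2: C_2 → C_1 sends each 2-simplex [p,q,r] to [q,r] − [p,r] + [p,q]. For instance
  ∂[0,1,2] = [1,2] − [0,2] + [0,1].
The 3×1 boundary matrix has rank 1 and Smith normal form diag(1).

Computing H_k = (kernel of ∂_k) / (image of ∂_{k+1}):

  H_0: rank C_0 − rank ∂_1 = 3 − 2 = 1, and the invariant factors of ∂_1 are all 1, so H_0 = Z.
  H_1: rank ker ∂_1 − rank ∂_2 = (3 − 2) − 1 = 0, and the invariant factors of ∂_2 are all 1, so H_1 = 0.
  H_2: rank ker ∂_2 − rank ∂_3 = (1 − 1) − 0 = 0, and there is no ∂_3, so H_2 = 0.

As a check, the Euler characteristic is 3 − 3 + 1 = 1, which agrees with 1 − 0 + 0 = 1.
(K is a triangulation of the 2-simplex.)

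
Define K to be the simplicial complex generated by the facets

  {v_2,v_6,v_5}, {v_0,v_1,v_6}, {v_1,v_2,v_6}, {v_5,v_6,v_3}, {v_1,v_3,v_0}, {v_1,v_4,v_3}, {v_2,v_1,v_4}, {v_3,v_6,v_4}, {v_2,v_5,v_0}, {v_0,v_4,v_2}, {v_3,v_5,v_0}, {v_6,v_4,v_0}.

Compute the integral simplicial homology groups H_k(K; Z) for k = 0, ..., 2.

H_0 ≅ Z,  H_1 ≅ Z/2,  H_2 = 0.

Fix the vertex order v_0 < v_1 < v_2 < v_3 < v_4 < v_5 < v_6 and write every simplex with vertices in increasing order. Then dim K = 2 and the simplices of K are:

  0-simplices (7): [v_0], [v_1], [v_2], [v_3], [v_4], [v_5], [v_6]
  1-simplices (18): (18 of them)
  2-simplices (12): (12 of them)

Hence C_0 ≅ Z^7, C_1 ≅ Z^18, C_2 ≅ Z^12.

The boundary map ∂_1: C_1 → C_0 sends each edge [p,q] (with p < q) to q − p. For instance
  ∂[v_0,v_4] = [v_4] − [v_0].
The 7×18 boundary matrix has rank 6 and Smith normal form diag(1,1,1,1,1,1).

∂_2: C_2 → C_1 sends each 2-simplex [p,q,r] to [q,r] − [p,r] + [p,q]. For instance
  ∂[v_1,v_2,v_4] = [v_2,v_4] − [v_1,v_4] + [v_1,v_2],
  ∂[v_3,v_5,v_6] = [v_5,v_6] − [v_3,v_6] + [v_3,v_5].
As a 18×12 matrix over Z this has rank 12, with invariant factors (1,1,1,1,1,1,1,1,1,1,1,2).

Now H_k = ker ∂_k / im ∂_{k+1}, so:

  H_0: rank C_0 − rank ∂_1 = 7 − 6 = 1, and the invariant factors of ∂_1 are all 1, so H_0 = Z.
  H_1: rank ker ∂_1 − rank ∂_2 = (18 − 6) − 12 = 0, and ∂_2 has invariant factor 2 > 1, so H_1 = Z/2.
  H_2: rank ker ∂_2 − rank ∂_3 = (12 − 12) − 0 = 0, and there is no ∂_3, so H_2 = 0.

As a check, the Euler characteristic is 7 − 18 + 12 = 1, which agrees with 1 − 0 + 0 = 1.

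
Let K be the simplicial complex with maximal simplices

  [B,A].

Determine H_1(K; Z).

H_1 = 0.

Order the vertices as A < B. Listing each simplex with vertices in this order, K has dimension 1 with simplices:

  0-simplices (2): A, B
  1-simplices (1): AB

giving chain groups C_0 ≅ Z^2, C_1 ≅ Z^1.

Boundary ∂_1: C_1 → C_0 is given by ∂[p,q] = [q] − [p].
The resulting 2×1 matrix has rank 1, and its Smith normal form has invariant factors (1).

Now H_k = ker ∂_k / im ∂_{k+1}, so:

  H_1: rank ker ∂_1 − rank ∂_2 = (1 − 1) − 0 = 0, and there is no ∂_2, so H_1 = 0.

(K is a triangulation of the 1-simplex.)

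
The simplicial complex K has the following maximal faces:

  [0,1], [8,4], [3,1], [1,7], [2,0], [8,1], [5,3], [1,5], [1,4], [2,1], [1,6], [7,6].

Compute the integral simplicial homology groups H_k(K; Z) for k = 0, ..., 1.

Take the total order 0 < 1 < 2 < 3 < 4 < 5 < 6 < 7 < 8 on the vertex set. Then K (dimension 1) consists of the simplices:

  0-simplices (9): [0], [1], [2], [3], [4], [5], [6], [7], [8]
  1-simplices (12): [0,1], [0,2], [1,2], [1,3], [1,4], [1,5], [1,6], [1,7], [1,8], [3,5], [4,8], [6,7]

giving chain groups C_0 ≅ Z^9, C_1 ≅ Z^12.

Boundary ∂_1: C_1 → C_0 sends each edge [p,q] (with p < q) to q − p. For instance
  ∂[4,8] = [8] − [4].
As a 9×12 matrix over Z this has rank 8, with invariant factors (1,1,1,1,1,1,1,1).

Computing H_k = (kernel of ∂_k) / (image of ∂_{k+1}):

  H_0: rank C_0 − rank ∂_1 = 9 − 8 = 1, and the invariant factors of ∂_1 are all 1, so H_0 = Z.
  H_1: rank ker ∂_1 − rank ∂_2 = (12 − 8) − 0 = 4, and there is no ∂_2, so H_1 = Z^4.

(K is a triangulation of a wedge of 4 circles.)

H_0 = Z,  H_1 = Z^4.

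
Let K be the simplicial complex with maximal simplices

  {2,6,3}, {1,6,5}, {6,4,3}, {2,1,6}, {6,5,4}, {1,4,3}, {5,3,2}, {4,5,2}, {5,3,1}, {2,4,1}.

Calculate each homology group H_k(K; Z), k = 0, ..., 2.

We work with the vertex ordering 1 < 2 < 3 < 4 < 5 < 6. The simplices of K, each written with vertices in increasing order, are:

  0-simplices (6): [1], [2], [3], [4], [5], [6]
  1-simplices (15): [1,2], [1,3], [1,4], [1,5], [1,6], [2,3], [2,4], [2,5], [2,6], [3,4], [3,5], [3,6], [4,5], [4,6], [5,6]
  2-simplices (10): [1,2,4], [1,2,6], [1,3,4], [1,3,5], [1,5,6], [2,3,5], [2,3,6], [2,4,5], [3,4,6], [4,5,6]

so the chain groups are C_0 ≅ Z^6, C_1 ≅ Z^15, C_2 ≅ Z^10.

Boundary ∂_1: C_1 → C_0 sends each edge [p,q] (with p < q) to q − p. For instance
  ∂[3,6] = [6] − [3].
The 6×15 boundary matrix has rank 5 and Smith normal form diag(1,1,1,1,1).

Boundary ∂_2: C_2 → C_1 maps a triangle to the signed sum of its edges. For instance
  ∂[3,4,6] = [4,6] − [3,6] + [3,4],
  ∂[1,3,4] = [3,4] − [1,4] + [1,3].
The 15×10 boundary matrix has rank 10 and Smith normal form diag(1,1,1,1,1,1,1,1,1,2).

Now H_k = ker ∂_k / im ∂_{k+1}, so:

  H_0: rank C_0 − rank ∂_1 = 6 − 5 = 1, and the invariant factors of ∂_1 are all 1, so H_0 = Z.
  H_1: rank ker ∂_1 − rank ∂_2 = (15 − 5) − 10 = 0, and ∂_2 has invariant factor 2 > 1, so H_1 = Z/2Z.
  H_2: rank ker ∂_2 − rank ∂_3 = (10 − 10) − 0 = 0, and there is no ∂_3, so H_2 = 0.

H_0 = Z,  H_1 = Z/2Z,  H_2 = 0.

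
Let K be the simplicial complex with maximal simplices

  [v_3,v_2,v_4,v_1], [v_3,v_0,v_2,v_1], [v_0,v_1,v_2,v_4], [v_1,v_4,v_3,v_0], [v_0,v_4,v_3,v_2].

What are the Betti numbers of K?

b_0 = 1, b_1 = 0, b_2 = 0, b_3 = 1.

K has 5 vertices, 10 edges, 10 triangles, 5 3-simplices.
rank ∂_0 = 0, rank ∂_1 = 4 ⇒ b_0 = 5 − 0 − 4 = 1; all invariant factors of ∂_1 are 1 so no torsion. So H_0 ≅ Z.
rank ∂_1 = 4, rank ∂_2 = 6 ⇒ b_1 = 10 − 4 − 6 = 0; all invariant factors of ∂_2 are 1 so no torsion. So H_1 ≅ 0.
rank ∂_2 = 6, rank ∂_3 = 4 ⇒ b_2 = 10 − 6 − 4 = 0; all invariant factors of ∂_3 are 1 so no torsion. So H_2 ≅ 0.
rank ∂_3 = 4, rank ∂_4 = 0 ⇒ b_3 = 5 − 4 − 0 = 1. So H_3 ≅ Z.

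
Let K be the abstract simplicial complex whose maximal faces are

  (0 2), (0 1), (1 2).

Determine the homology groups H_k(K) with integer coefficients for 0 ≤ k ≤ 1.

Fix the vertex order 0 < 1 < 2 and write every simplex with vertices in increasing order. Then dim K = 1 and the simplices of K are:

  0-simplices (3): [0], [1], [2]
  1-simplices (3): [0,1], [0,2], [1,2]

so the chain groups are C_0 ≅ Z^3, C_1 ≅ Z^3.

The boundary map ∂_1: C_1 → C_0 sends each edge [p,q] (with p < q) to q − p. For instance
  ∂[0,2] = [2] − [0].
The 3×3 boundary matrix has rank 2 and Smith normal form diag(1,1).

Computing H_k = (kernel of ∂_k) / (image of ∂_{k+1}):

  H_0: rank C_0 − rank ∂_1 = 3 − 2 = 1, and the invariant factors of ∂_1 are all 1, so H_0 = Z.
  H_1: rank ker ∂_1 − rank ∂_2 = (3 − 2) − 0 = 1, and there is no ∂_2, so H_1 = Z.

As a check, the Euler characteristic is 3 − 3 = 0, which agrees with 1 − 1 = 0.
(K is a triangulation of the circle S^1.)

H_0 = Z,  H_1 = Z.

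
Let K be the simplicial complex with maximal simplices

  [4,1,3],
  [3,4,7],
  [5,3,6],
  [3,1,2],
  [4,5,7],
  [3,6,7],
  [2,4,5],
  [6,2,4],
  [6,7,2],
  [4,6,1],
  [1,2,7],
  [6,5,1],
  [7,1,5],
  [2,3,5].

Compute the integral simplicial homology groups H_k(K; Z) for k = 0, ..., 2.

Take the total order 1 < 2 < 3 < 4 < 5 < 6 < 7 on the vertex set. Then K (dimension 2) consists of the simplices:

  0-simplices (7): [1], [2], [3], [4], [5], [6], [7]
  1-simplices (21): [1,2], [1,3], [1,4], [1,5], [1,6], [1,7], [2,3], [2,4], [2,5], [2,6], [2,7], [3,4], [3,5], [3,6], [3,7], [4,5], [4,6], [4,7], [5,6], [5,7], [6,7]
  2-simplices (14): [1,2,3], [1,2,7], [1,3,4], [1,4,6], [1,5,6], [1,5,7], [2,3,5], [2,4,5], [2,4,6], [2,6,7], [3,4,7], [3,5,6], [3,6,7], [4,5,7]

so the chain groups are C_0 ≅ Z^7, C_1 ≅ Z^21, C_2 ≅ Z^14.

Boundary ∂_1: C_1 → C_0 maps an edge to its endpoints' difference, ∂[p,q] = q − p. For instance
  ∂[1,6] = [6] − [1].
The 7×21 boundary matrix has rank 6 and Smith normal form diag(1,1,1,1,1,1).

Boundary ∂_2: C_2 → C_1 sends each 2-simplex [p,q,r] to [q,r] − [p,r] + [p,q]. For instance
  ∂[1,5,7] = [5,7] − [1,7] + [1,5],
  ∂[2,4,5] = [4,5] − [2,5] + [2,4].
The 21×14 boundary matrix has rank 13 and Smith normal form diag(1,1,1,1,1,1,1,1,1,1,1,1,1).

Reading off H_k = ker ∂_k / im ∂_{k+1}:

  H_0: rank C_0 − rank ∂_1 = 7 − 6 = 1, and the invariant factors of ∂_1 are all 1, so H_0 ≅ Z.
  H_1: rank ker ∂_1 − rank ∂_2 = (21 − 6) − 13 = 2, and the invariant factors of ∂_2 are all 1, so H_1 ≅ Z^2.
  H_2: rank ker ∂_2 − rank ∂_3 = (14 − 13) − 0 = 1, and there is no ∂_3, so H_2 ≅ Z.

H_0 = Z,  H_1 = Z^2,  H_2 = Z.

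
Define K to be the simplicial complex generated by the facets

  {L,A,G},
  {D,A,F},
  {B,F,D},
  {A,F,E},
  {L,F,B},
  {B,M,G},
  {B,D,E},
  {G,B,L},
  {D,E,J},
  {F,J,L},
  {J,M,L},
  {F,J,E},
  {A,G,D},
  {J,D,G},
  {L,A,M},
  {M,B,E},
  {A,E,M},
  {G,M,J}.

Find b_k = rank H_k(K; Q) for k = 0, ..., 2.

Order the vertices as A < B < D < E < F < G < J < L < M. Listing each simplex with vertices in this order, K has dimension 2 with simplices:

  0-simplices (9): A, B, D, E, F, G, J, L, M
  1-simplices (27): AD, AE, AF, AG, AL, AM, BD, BE, BF, BG, BL, BM, DE, DF, DG, DJ, EF, EJ, EM, FJ, FL, GJ, GL, GM, JL, JM, LM
  2-simplices (18): ADF, ADG, AEF, AEM, AGL, ALM, BDE, BDF, BEM, BFL, BGL, BGM, DEJ, DGJ, EFJ, FJL, GJM, JLM

so the chain groups are C_0 ≅ Z^9, C_1 ≅ Z^27, C_2 ≅ Z^18.

The boundary map ∂_1: C_1 → C_0 maps an edge to its endpoints' difference, ∂[p,q] = q − p. For instance
  ∂FL = L − F.
The 9×27 boundary matrix has rank 8 and Smith normal form diag(1,1,1,1,1,1,1,1).

∂_2: C_2 → C_1 maps a triangle to the signed sum of its edges. For instance
  ∂GJM = JM − GM + GJ,
  ∂BFL = FL − BL + BF.
The 27×18 boundary matrix has rank 18 and Smith normal form diag(1,1,1,1,1,1,1,1,1,1,1,1,1,1,1,1,1,2).

Computing H_k = (kernel of ∂_k) / (image of ∂_{k+1}):

  H_0: rank C_0 − rank ∂_1 = 9 − 8 = 1, and the invariant factors of ∂_1 are all 1, so H_0 ≅ Z.
  H_1: rank ker ∂_1 − rank ∂_2 = (27 − 8) − 18 = 1, and ∂_2 has invariant factor 2 > 1, so H_1 ≅ Z ⊕ Z/2Z.
  H_2: rank ker ∂_2 − rank ∂_3 = (18 − 18) − 0 = 0, and there is no ∂_3, so H_2 ≅ 0.

Hence the Betti numbers are b_0 = 1, b_1 = 1, b_2 = 0.

b_0 = 1, b_1 = 1, b_2 = 0.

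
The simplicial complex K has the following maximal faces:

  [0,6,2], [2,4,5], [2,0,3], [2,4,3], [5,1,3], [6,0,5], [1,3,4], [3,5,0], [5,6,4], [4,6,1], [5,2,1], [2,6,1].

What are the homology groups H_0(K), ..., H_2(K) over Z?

H_0 = Z,  H_1 = Z/2,  H_2 = 0.

Take the total order 0 < 1 < 2 < 3 < 4 < 5 < 6 on the vertex set. Then K (dimension 2) consists of the simplices:

  0-simplices (7): [0], [1], [2], [3], [4], [5], [6]
  1-simplices (18): [0,2], [0,3], [0,5], [0,6], [1,2], [1,3], [1,4], [1,5], [1,6], [2,3], [2,4], [2,5], [2,6], [3,4], [3,5], [4,5], [4,6], [5,6]
  2-simplices (12): [0,2,3], [0,2,6], [0,3,5], [0,5,6], [1,2,5], [1,2,6], [1,3,4], [1,3,5], [1,4,6], [2,3,4], [2,4,5], [4,5,6]

giving chain groups C_0 ≅ Z^7, C_1 ≅ Z^18, C_2 ≅ Z^12.

∂_1: C_1 → C_0 sends each edge [p,q] (with p < q) to q − p. For instance
  ∂[4,6] = [6] − [4].
The 7×18 boundary matrix has rank 6 and Smith normal form diag(1,1,1,1,1,1).

Boundary ∂_2: C_2 → C_1 acts by ∂[p,q,r] = [q,r] − [p,r] + [p,q]. For instance
  ∂[0,3,5] = [3,5] − [0,5] + [0,3],
  ∂[0,2,6] = [2,6] − [0,6] + [0,2].
As a 18×12 matrix over Z this has rank 12, with invariant factors (1,1,1,1,1,1,1,1,1,1,1,2).

Computing H_k = (kernel of ∂_k) / (image of ∂_{k+1}):

  H_0: rank C_0 − rank ∂_1 = 7 − 6 = 1, and the invariant factors of ∂_1 are all 1, so H_0 ≅ Z.
  H_1: rank ker ∂_1 − rank ∂_2 = (18 − 6) − 12 = 0, and ∂_2 has invariant factor 2 > 1, so H_1 ≅ Z/2.
  H_2: rank ker ∂_2 − rank ∂_3 = (12 − 12) − 0 = 0, and there is no ∂_3, so H_2 ≅ 0.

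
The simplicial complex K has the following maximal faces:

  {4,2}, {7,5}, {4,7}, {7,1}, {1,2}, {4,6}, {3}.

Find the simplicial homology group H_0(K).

H_0 = Z^2.

Order the vertices as 1 < 2 < 3 < 4 < 5 < 6 < 7. Listing each simplex with vertices in this order, K has dimension 1 with simplices:

  0-simplices (7): [1], [2], [3], [4], [5], [6], [7]
  1-simplices (6): [1,2], [1,7], [2,4], [4,6], [4,7], [5,7]

giving chain groups C_0 ≅ Z^7, C_1 ≅ Z^6.

Boundary ∂_1: C_1 → C_0 is given by ∂[p,q] = [q] − [p]. For instance
  ∂[4,7] = [7] − [4].
The resulting 7×6 matrix has rank 5, and its Smith normal form has invariant factors (1,1,1,1,1).

From H_k ≅ ker(∂_k) / im(∂_{k+1}) we obtain:

  H_0: rank C_0 − rank ∂_1 = 7 − 5 = 2, and the invariant factors of ∂_1 are all 1, so H_0 ≅ Z^2.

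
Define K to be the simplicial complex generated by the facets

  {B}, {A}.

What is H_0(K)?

We work with the vertex ordering A < B. The simplices of K, each written with vertices in increasing order, are:

  0-simplices (2): A, B

giving chain groups C_0 ≅ Z^2.

Computing H_k = (kernel of ∂_k) / (image of ∂_{k+1}):

  H_0: rank C_0 − rank ∂_1 = 2 − 0 = 2, and there is no ∂_1, so H_0 = Z^2.

(K is a triangulation of a set of 2 points.)

H_0 = Z^2.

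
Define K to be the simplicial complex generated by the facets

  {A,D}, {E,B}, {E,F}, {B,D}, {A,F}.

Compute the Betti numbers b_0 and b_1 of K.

b_0 = 1, b_1 = 1.

We work with the vertex ordering A < B < D < E < F. The simplices of K, each written with vertices in increasing order, are:

  0-simplices (5): A, B, D, E, F
  1-simplices (5): AD, AF, BD, BE, EF

so the chain groups are C_0 ≅ Z^5, C_1 ≅ Z^5.

Boundary ∂_1: C_1 → C_0 sends each edge [p,q] (with p < q) to q − p.
The 5×5 boundary matrix has rank 4 and Smith normal form diag(1,1,1,1).

Now H_k = ker ∂_k / im ∂_{k+1}, so:

  H_0: rank C_0 − rank ∂_1 = 5 − 4 = 1, and the invariant factors of ∂_1 are all 1, so H_0 ≅ Z.
  H_1: rank ker ∂_1 − rank ∂_2 = (5 − 4) − 0 = 1, and there is no ∂_2, so H_1 ≅ Z.

Hence the Betti numbers are b_0 = 1, b_1 = 1.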